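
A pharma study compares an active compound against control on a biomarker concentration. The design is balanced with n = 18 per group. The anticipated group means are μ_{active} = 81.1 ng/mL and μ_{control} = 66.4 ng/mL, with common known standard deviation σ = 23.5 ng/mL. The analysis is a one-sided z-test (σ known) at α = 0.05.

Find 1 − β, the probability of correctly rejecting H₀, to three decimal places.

Power ≈ 0.592

Standardized effect: d = |μ_{active} − μ_{control}| / σ = |81.1 − 66.4| / 23.5 = 0.6255
Noncentrality parameter: δ = d·√(n/2) = 0.6255 × √(18/2) = 1.8766
One-sided α = 0.05 → critical value z_{0.05} = 1.645.
Power = P(Z > 1.645 − δ) = Φ(0.232) = 0.5916.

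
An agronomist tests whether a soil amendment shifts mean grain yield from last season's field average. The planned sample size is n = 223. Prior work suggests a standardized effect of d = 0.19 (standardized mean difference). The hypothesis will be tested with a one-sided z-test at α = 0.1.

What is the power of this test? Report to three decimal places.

Noncentrality parameter: δ = d·√n = 0.19 × √223 = 2.8373
One-sided α = 0.1 → critical value z_{0.1} = 1.282.
Power = P(Z > 1.282 − δ) = Φ(1.556) = 0.9401.

Power ≈ 0.940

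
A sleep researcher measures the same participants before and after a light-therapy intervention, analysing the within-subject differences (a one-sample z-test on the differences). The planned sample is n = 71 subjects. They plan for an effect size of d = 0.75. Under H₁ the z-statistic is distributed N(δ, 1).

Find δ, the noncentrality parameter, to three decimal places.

δ ≈ 6.320

δ = d·√n = 0.75 × √71 = 6.3196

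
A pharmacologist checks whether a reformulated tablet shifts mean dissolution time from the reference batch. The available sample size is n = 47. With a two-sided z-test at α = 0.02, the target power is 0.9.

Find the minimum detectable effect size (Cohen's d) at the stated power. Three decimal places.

Need Φ(δ − 2.326) = 0.9, so δ = 2.326 + 1.282 = 3.608.
(Lower-tail contribution to power is negligible for δ > 0.)
δ = d·√n ⇒ d = δ/√n = 3.608/√47 = 0.5263.

d ≈ 0.526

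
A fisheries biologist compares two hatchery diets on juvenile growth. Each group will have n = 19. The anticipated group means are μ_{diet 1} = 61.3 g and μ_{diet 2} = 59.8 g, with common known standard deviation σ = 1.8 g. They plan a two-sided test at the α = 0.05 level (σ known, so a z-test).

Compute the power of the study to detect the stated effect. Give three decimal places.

Power ≈ 0.729

Standardized effect: d = |μ_{diet 1} − μ_{diet 2}| / σ = |61.3 − 59.8| / 1.8 = 0.8333
Noncentrality parameter: δ = d·√(n/2) = 0.8333 × √(19/2) = 2.5685
Two-sided α = 0.05 → critical value z_{0.025} = 1.960.
Power = Φ(δ − 1.960) + Φ(−δ − 1.960) = Φ(0.609) + Φ(-4.528) = 0.7286 + 0.0000 = 0.7286.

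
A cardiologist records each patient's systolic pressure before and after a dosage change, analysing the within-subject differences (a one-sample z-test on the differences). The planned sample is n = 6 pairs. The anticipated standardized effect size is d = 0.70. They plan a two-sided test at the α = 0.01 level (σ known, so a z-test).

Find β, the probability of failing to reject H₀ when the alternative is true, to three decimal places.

Noncentrality parameter: δ = d·√n = 0.70 × √6 = 1.7146
Two-sided α = 0.01 → critical value z_{0.005} = 2.576.
Power = Φ(δ − 2.576) + Φ(−δ − 2.576) = Φ(-0.861) + Φ(-4.290) = 0.1946 + 0.0000 = 0.1946.
Type II error: β = 1 − power = 1 − 0.1946 = 0.8054.

β ≈ 0.805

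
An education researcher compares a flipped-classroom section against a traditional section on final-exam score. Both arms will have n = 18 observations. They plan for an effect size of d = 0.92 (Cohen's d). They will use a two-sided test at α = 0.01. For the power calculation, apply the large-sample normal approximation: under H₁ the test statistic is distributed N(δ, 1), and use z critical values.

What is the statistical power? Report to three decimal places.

Noncentrality parameter: λ = d·√(n/2) = 0.92 × √(18/2) = 2.7600
Two-sided α = 0.01 → critical value z_{0.005} = 2.576.
Power = Φ(λ − 2.576) + Φ(−λ − 2.576) = Φ(0.184) + Φ(-5.336) = 0.5731 + 0.0000 = 0.5731.

Power ≈ 0.573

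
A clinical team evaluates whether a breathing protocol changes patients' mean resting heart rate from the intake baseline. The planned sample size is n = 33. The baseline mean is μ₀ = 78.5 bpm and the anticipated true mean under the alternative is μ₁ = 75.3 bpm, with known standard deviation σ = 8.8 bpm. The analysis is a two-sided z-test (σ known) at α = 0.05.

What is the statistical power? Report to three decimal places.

Standardized effect: d = |μ₁ − μ₀| / σ = |75.3 − 78.5| / 8.8 = 0.3636
Noncentrality parameter: λ = d·√n = 0.3636 × √33 = 2.0889
Critical value for a two-sided test at α = 0.05: z_{α/2} = 1.960.
Power = Φ(λ − 1.960) + Φ(−λ − 1.960) = Φ(0.129) + Φ(-4.049) = 0.5513 + 0.0000 = 0.5513.

Power ≈ 0.551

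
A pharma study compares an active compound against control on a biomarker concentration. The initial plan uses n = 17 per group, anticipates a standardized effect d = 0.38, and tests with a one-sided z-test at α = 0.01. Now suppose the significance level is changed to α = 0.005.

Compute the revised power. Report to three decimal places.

Power ≈ 0.071

δ = d·√(n/2) = 0.38 × √(17/2) = 1.1079 (unchanged). New critical value: z_{0.005} = 2.576.
Revised power = Φ(δ − 2.576) = Φ(-1.468) = 0.0711.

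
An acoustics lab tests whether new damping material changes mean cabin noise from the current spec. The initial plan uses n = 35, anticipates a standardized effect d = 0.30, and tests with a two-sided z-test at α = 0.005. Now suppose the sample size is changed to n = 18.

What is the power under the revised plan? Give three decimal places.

Power ≈ 0.063

With n = 18: δ = d·√n = 0.30 × √18 = 1.2728. Critical value z_{0.0025} = 2.807.
Revised power = Φ(δ − 2.807) + Φ(−δ − 2.807) = Φ(-1.534) + Φ(-4.080) = 0.0625 + 0.0000 = 0.0625.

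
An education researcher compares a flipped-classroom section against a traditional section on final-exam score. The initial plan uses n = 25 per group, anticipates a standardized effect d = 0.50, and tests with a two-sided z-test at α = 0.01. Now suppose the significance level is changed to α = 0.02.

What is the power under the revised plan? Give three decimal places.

Power ≈ 0.288

δ = d·√(n/2) = 0.50 × √(25/2) = 1.7678 (unchanged). New critical value: z_{0.01} = 2.326.
Revised power = Φ(δ − 2.326) + Φ(−δ − 2.326) = Φ(-0.559) + Φ(-4.094) = 0.2882 + 0.0000 = 0.2882.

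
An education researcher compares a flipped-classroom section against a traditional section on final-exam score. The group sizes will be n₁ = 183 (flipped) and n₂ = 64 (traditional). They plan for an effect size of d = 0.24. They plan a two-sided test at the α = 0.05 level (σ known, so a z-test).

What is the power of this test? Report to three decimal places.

Noncentrality parameter: δ = d / √(1/n₁ + 1/n₂) = 0.24 / √(1/183 + 1/64) = 1.6526
Two-sided α = 0.05 → critical value z_{0.025} = 1.960.
Power = Φ(δ − 1.960) + Φ(−δ − 1.960) = Φ(-0.307) + Φ(-3.613) = 0.3793 + 0.0002 = 0.3795.

Power ≈ 0.379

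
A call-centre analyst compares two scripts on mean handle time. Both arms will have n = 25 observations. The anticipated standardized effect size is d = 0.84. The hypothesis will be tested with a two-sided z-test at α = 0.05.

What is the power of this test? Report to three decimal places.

Power ≈ 0.844

Noncentrality parameter: δ = d·√(n/2) = 0.84 × √(25/2) = 2.9698
Critical value for a two-sided test at α = 0.05: z_{α/2} = 1.960.
Power = Φ(δ − 1.960) + Φ(−δ − 1.960) = Φ(1.010) + Φ(-4.930) = 0.8437 + 0.0000 = 0.8437.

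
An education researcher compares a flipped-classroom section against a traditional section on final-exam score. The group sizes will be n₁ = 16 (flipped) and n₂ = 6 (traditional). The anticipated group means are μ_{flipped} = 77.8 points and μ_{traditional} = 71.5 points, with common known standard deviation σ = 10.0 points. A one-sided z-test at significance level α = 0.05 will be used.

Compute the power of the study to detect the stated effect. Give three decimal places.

Power ≈ 0.371

Standardized effect: d = |μ_{flipped} − μ_{traditional}| / σ = |77.8 − 71.5| / 10.0 = 0.6300
Noncentrality parameter: δ = d / √(1/n₁ + 1/n₂) = 0.6300 / √(1/16 + 1/6) = 1.3160
Critical value for a one-sided test at α = 0.05: z_α = 1.645.
Power = Φ(δ − 1.645) = Φ(-0.329) = 0.3711.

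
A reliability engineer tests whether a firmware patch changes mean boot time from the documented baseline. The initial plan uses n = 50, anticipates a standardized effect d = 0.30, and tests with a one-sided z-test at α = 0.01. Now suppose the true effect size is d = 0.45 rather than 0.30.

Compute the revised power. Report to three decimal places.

With d = 0.45: δ = d·√n = 0.45 × √50 = 3.1820. Critical value z_{0.01} = 2.326.
Revised power = Φ(δ − 2.326) = Φ(0.856) = 0.8039.

Power ≈ 0.804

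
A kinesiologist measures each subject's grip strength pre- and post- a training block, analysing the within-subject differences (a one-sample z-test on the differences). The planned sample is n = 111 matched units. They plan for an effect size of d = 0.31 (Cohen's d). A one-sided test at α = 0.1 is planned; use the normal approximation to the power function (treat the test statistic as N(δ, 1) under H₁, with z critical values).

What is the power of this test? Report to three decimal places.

Power ≈ 0.976

Noncentrality parameter: δ = d·√n = 0.31 × √111 = 3.2661
Critical value for a one-sided test at α = 0.1: z_α = 1.282.
Power = Φ(δ − 1.282) = Φ(1.985) = 0.9764.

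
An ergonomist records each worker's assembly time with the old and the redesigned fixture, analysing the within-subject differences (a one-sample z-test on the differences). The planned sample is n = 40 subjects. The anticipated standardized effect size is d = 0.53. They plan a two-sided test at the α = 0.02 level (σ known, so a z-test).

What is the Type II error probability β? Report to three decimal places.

Noncentrality parameter: δ = d·√n = 0.53 × √40 = 3.3520
Critical value for a two-sided test at α = 0.02: z_{α/2} = 2.326.
Power = Φ(δ − 2.326) + Φ(−δ − 2.326) = Φ(1.026) + Φ(-5.678) = 0.8475 + 0.0000 = 0.8475.
Type II error: β = 1 − power = 1 − 0.8475 = 0.1525.

β ≈ 0.153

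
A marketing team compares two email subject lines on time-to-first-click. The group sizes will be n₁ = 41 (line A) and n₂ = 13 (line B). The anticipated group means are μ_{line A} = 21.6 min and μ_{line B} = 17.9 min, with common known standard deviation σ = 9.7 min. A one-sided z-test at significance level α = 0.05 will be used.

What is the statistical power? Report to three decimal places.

Standardized effect: d = |μ_{line A} − μ_{line B}| / σ = |21.6 − 17.9| / 9.7 = 0.3814
Noncentrality parameter: δ = d / √(1/n₁ + 1/n₂) = 0.3814 / √(1/41 + 1/13) = 1.1984
Critical value for a one-sided test at α = 0.05: z_α = 1.645.
Power = P(Z > 1.645 − δ) = Φ(-0.446) = 0.3276.

Power ≈ 0.328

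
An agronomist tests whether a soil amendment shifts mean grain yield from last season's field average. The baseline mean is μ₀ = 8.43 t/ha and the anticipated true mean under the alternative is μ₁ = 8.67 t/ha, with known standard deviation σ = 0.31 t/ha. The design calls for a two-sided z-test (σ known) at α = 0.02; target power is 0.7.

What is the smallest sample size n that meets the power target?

n = 14

Standardized effect: d = |μ₁ − μ₀| / σ = |8.67 − 8.43| / 0.31 = 0.7742
For power 0.7 need Φ(δ − z_{0.01}) = 0.7, so δ = z_{0.01} + z_{0.30} = 2.326 + 0.524 = 2.851.
(Ignoring the negligible lower-tail rejection probability gives the usual closed-form inversion.)
δ = d·√n ⇒ n = (δ/d)² = (2.851 / 0.7742)² = 13.56.
Rounding up, n = 14.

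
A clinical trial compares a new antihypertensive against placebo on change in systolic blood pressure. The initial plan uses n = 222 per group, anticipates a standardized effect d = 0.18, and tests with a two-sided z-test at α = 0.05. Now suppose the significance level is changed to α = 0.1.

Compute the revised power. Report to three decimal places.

Power ≈ 0.600

δ = d·√(n/2) = 0.18 × √(222/2) = 1.8964 (unchanged). New critical value: z_{0.05} = 1.645.
Revised power = Φ(δ − 1.645) + Φ(−δ − 1.645) = Φ(0.252) + Φ(-3.541) = 0.5993 + 0.0002 = 0.5995.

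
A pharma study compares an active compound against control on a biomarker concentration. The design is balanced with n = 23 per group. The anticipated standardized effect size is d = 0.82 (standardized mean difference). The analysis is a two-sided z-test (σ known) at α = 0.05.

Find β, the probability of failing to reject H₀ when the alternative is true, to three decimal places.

Noncentrality parameter: δ = d·√(n/2) = 0.82 × √(23/2) = 2.7808
Critical value for a two-sided test at α = 0.05: z_{α/2} = 1.960.
Power = Φ(δ − 1.960) + Φ(−δ − 1.960) = Φ(0.821) + Φ(-4.741) = 0.7941 + 0.0000 = 0.7941.
Type II error: β = 1 − power = 1 − 0.7941 = 0.2059.

β ≈ 0.206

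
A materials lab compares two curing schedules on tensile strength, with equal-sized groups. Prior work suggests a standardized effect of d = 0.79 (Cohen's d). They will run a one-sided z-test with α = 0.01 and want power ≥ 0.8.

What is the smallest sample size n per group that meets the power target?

For power 0.8 need Φ(δ − z_{0.01}) = 0.8, so δ = z_{0.01} + z_{0.20} = 2.326 + 0.842 = 3.168.
δ = d·√(n/2) ⇒ n = 2(δ/d)² = 2 × (3.168 / 0.79)² = 32.16.
Rounding up, n = 33 per group.

n = 33 per group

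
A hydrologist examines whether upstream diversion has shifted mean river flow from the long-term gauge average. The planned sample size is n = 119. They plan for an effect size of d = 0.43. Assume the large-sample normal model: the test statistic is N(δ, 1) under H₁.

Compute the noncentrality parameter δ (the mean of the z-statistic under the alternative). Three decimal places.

δ ≈ 4.691

The noncentrality parameter scales effect size by the design's sample-size factor: δ = d·√n = 0.43 × √119 = 4.6907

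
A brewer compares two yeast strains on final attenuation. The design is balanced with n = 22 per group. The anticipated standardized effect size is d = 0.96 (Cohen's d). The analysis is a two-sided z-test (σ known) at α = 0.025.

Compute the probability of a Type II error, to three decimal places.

β ≈ 0.173

Noncentrality parameter: δ = d·√(n/2) = 0.96 × √(22/2) = 3.1840
Critical value for a two-sided test at α = 0.025: z_{α/2} = 2.241.
Power = Φ(δ − 2.241) + Φ(−δ − 2.241) = Φ(0.943) + Φ(-5.425) = 0.8270 + 0.0000 = 0.8270.
Type II error: β = 1 − power = 1 − 0.8270 = 0.1730.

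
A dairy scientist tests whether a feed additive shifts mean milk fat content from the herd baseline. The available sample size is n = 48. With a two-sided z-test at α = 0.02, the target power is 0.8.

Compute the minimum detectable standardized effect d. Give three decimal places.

d ≈ 0.457

Required noncentrality: δ = z_{0.01} + z_{0.20} = 2.326 + 0.842 = 3.168.
(The second rejection-region term Φ(−δ − z_{α/2}) is negligible and dropped.)
δ = d·√n ⇒ d = δ/√n = 3.168/√48 = 0.4573.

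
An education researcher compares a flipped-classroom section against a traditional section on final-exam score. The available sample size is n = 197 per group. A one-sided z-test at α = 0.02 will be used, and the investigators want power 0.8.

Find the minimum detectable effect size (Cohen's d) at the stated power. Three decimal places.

Required noncentrality: δ = z_{0.02} + z_{0.20} = 2.054 + 0.842 = 2.895.
δ = d·√(n/2) ⇒ d = δ/√(n/2) = 2.895/√(197/2) = 0.2917.

d ≈ 0.292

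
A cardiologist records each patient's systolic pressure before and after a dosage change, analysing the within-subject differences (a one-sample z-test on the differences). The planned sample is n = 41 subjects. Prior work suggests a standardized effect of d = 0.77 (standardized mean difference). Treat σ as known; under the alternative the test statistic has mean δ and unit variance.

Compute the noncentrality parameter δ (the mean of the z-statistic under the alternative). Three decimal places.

The noncentrality parameter scales effect size by the design's sample-size factor: δ = d·√n = 0.77 × √41 = 4.9304

δ ≈ 4.930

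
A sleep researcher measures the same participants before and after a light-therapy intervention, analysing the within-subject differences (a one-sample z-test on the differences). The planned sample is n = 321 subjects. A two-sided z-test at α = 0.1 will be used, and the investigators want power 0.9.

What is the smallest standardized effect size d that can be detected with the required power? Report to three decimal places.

d ≈ 0.163

Required noncentrality: δ = z_{0.05} + z_{0.10} = 1.645 + 1.282 = 2.926.
(Lower-tail contribution to power is negligible for δ > 0.)
δ = d·√n ⇒ d = δ/√n = 2.926/√321 = 0.1633.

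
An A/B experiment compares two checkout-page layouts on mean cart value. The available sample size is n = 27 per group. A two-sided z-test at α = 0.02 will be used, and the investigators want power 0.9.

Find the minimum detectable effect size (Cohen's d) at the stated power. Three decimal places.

d ≈ 0.982

Need Φ(δ − 2.326) = 0.9, so δ = 2.326 + 1.282 = 3.608.
(The second rejection-region term Φ(−δ − z_{α/2}) is negligible and dropped.)
δ = d·√(n/2) ⇒ d = δ/√(n/2) = 3.608/√(27/2) = 0.9819.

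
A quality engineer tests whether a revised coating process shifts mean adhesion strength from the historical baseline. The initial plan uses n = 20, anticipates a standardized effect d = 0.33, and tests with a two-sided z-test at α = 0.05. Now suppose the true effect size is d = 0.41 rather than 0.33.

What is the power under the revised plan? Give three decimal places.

Power ≈ 0.450

With d = 0.41: δ = d·√n = 0.41 × √20 = 1.8336. Critical value z_{0.025} = 1.960.
Revised power = Φ(δ − 1.960) + Φ(−δ − 1.960) = Φ(-0.126) + Φ(-3.794) = 0.4497 + 0.0001 = 0.4498.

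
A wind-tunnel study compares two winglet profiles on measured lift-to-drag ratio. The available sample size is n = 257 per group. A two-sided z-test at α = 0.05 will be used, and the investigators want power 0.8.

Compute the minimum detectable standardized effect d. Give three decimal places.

d ≈ 0.247

Need Φ(δ − 1.960) = 0.8, so δ = 1.960 + 0.842 = 2.802.
(The second rejection-region term Φ(−δ − z_{α/2}) is negligible and dropped.)
δ = d·√(n/2) ⇒ d = δ/√(n/2) = 2.802/√(257/2) = 0.2471.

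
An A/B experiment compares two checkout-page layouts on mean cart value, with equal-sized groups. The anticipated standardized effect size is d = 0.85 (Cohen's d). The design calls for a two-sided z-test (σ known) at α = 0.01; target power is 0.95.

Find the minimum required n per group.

n = 50 per group

Set Φ(δ − 2.576) = 0.95; then δ − 2.576 = Φ⁻¹(0.95) = 1.645, giving δ = 4.221.
(For δ > 0 the lower-tail rejection region contributes negligibly to power, so the one-term inversion is standard.)
δ = d·√(n/2) ⇒ n = 2(δ/d)² = 2 × (4.221 / 0.85)² = 49.31.
Rounding up, n = 50 per group.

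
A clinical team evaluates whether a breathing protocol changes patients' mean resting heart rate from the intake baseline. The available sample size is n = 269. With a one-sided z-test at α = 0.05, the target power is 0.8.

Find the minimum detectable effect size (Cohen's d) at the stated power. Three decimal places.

Required noncentrality: δ = z_{0.05} + z_{0.20} = 1.645 + 0.842 = 2.486.
δ = d·√n ⇒ d = δ/√n = 2.486/√269 = 0.1516.

d ≈ 0.152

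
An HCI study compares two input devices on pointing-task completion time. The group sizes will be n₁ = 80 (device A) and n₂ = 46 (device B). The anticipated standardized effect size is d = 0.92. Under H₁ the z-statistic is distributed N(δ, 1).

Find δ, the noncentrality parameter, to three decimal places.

The noncentrality parameter scales effect size by the design's sample-size factor: δ = d / √(1/n₁ + 1/n₂) = 0.92 / √(1/80 + 1/46) = 4.9719

δ ≈ 4.972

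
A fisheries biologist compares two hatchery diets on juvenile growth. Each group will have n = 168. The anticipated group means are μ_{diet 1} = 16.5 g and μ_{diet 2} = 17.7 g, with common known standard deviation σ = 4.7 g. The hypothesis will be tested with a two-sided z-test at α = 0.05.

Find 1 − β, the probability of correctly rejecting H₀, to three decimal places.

Standardized effect: d = |μ_{diet 1} − μ_{diet 2}| / σ = |16.5 − 17.7| / 4.7 = 0.2553
Noncentrality parameter: δ = d·√(n/2) = 0.2553 × √(168/2) = 2.3400
Critical value for a two-sided test at α = 0.05: z_{α/2} = 1.960.
Power = Φ(δ − 1.960) + Φ(−δ − 1.960) = Φ(0.380) + Φ(-4.300) = 0.6481 + 0.0000 = 0.6481.

Power ≈ 0.648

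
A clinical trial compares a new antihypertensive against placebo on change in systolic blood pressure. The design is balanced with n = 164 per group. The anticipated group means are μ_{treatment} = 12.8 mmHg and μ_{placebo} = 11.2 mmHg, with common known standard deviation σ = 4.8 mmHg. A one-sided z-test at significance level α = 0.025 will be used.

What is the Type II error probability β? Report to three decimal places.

β ≈ 0.145

Standardized effect: d = |μ_{treatment} − μ_{placebo}| / σ = |12.8 − 11.2| / 4.8 = 0.3333
Noncentrality parameter: δ = d·√(n/2) = 0.3333 × √(164/2) = 3.0185
Critical value for a one-sided test at α = 0.025: z_α = 1.960.
Power = P(Z > 1.960 − δ) = Φ(1.058) = 0.8551.
Type II error: β = 1 − power = 1 − 0.8551 = 0.1449.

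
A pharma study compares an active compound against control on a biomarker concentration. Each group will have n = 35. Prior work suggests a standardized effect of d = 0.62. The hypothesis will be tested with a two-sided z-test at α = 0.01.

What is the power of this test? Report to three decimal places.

Noncentrality parameter: δ = d·√(n/2) = 0.62 × √(35/2) = 2.5936
Two-sided α = 0.01 → critical value z_{0.005} = 2.576.
Power = Φ(δ − 2.576) + Φ(−δ − 2.576) = Φ(0.018) + Φ(-5.169) = 0.5071 + 0.0000 = 0.5071.

Power ≈ 0.507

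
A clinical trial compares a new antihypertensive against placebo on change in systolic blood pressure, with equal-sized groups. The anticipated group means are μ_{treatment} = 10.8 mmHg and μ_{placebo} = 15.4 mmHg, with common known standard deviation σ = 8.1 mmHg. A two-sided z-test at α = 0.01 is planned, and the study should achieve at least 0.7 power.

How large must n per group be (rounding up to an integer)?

Standardized effect: d = |μ_{treatment} − μ_{placebo}| / σ = |10.8 − 15.4| / 8.1 = 0.5679
Set Φ(δ − 2.576) = 0.7; then δ − 2.576 = Φ⁻¹(0.7) = 0.524, giving δ = 3.100.
(For δ > 0 the lower-tail rejection region contributes negligibly to power, so the one-term inversion is standard.)
δ = d·√(n/2) ⇒ n = 2(δ/d)² = 2 × (3.100 / 0.5679)² = 59.60.
Round up to the next whole unit.

n = 60 per group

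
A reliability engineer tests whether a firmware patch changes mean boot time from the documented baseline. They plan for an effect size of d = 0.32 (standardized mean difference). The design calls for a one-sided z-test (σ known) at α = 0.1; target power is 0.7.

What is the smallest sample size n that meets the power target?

Set Φ(δ − 1.282) = 0.7; then δ − 1.282 = Φ⁻¹(0.7) = 0.524, giving δ = 1.806.
δ = d·√n ⇒ n = (δ/d)² = (1.806 / 0.32)² = 31.85.
Rounding up, n = 32.

n = 32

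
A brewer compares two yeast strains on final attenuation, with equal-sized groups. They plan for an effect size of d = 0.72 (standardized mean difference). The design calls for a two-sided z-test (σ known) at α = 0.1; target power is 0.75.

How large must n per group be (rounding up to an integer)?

For power 0.75 need Φ(δ − z_{0.05}) = 0.75, so δ = z_{0.05} + z_{0.25} = 1.645 + 0.674 = 2.319.
(For δ > 0 the lower-tail rejection region contributes negligibly to power, so the one-term inversion is standard.)
δ = d·√(n/2) ⇒ n = 2(δ/d)² = 2 × (2.319 / 0.72)² = 20.75.
Rounding up, n = 21 per group.

n = 21 per group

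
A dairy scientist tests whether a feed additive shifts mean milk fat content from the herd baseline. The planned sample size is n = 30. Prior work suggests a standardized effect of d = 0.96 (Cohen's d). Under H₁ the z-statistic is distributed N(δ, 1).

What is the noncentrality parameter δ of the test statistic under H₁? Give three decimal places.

The noncentrality parameter scales effect size by the design's sample-size factor: δ = d·√n = 0.96 × √30 = 5.2581

δ ≈ 5.258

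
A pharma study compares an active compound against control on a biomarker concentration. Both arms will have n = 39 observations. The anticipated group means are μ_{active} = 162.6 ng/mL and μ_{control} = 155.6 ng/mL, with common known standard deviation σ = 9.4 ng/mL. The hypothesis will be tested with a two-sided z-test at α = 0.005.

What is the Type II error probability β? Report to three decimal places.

β ≈ 0.315

Standardized effect: d = |μ_{active} − μ_{control}| / σ = |162.6 − 155.6| / 9.4 = 0.7447
Noncentrality parameter: λ = d·√(n/2) = 0.7447 × √(39/2) = 3.2884
Critical value for a two-sided test at α = 0.005: z_{α/2} = 2.807.
Power = Φ(λ − 2.807) + Φ(−λ − 2.807) = Φ(0.481) + Φ(-6.095) = 0.6849 + 0.0000 = 0.6849.
Type II error: β = 1 − power = 1 − 0.6849 = 0.3151.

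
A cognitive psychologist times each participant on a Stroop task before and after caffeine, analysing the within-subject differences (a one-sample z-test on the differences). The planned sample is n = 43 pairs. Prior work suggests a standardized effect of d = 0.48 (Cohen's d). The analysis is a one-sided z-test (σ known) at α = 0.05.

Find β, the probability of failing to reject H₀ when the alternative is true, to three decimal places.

β ≈ 0.066

Noncentrality parameter: δ = d·√n = 0.48 × √43 = 3.1476
Critical value for a one-sided test at α = 0.05: z_α = 1.645.
Power = Φ(δ − 1.645) = Φ(1.503) = 0.9335.
Type II error: β = 1 − power = 1 − 0.9335 = 0.0665.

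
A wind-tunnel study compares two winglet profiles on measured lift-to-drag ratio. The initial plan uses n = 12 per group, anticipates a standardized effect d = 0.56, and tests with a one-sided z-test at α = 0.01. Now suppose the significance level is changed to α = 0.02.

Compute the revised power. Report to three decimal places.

δ = d·√(n/2) = 0.56 × √(12/2) = 1.3717 (unchanged). New critical value: z_{0.02} = 2.054.
Revised power = Φ(δ − 2.054) = Φ(-0.682) = 0.2476.

Power ≈ 0.248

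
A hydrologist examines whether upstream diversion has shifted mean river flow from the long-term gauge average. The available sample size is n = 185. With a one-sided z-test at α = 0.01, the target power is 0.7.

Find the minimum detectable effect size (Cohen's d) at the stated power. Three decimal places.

Required noncentrality: δ = z_{0.01} + z_{0.30} = 2.326 + 0.524 = 2.851.
δ = d·√n ⇒ d = δ/√n = 2.851/√185 = 0.2096.

d ≈ 0.210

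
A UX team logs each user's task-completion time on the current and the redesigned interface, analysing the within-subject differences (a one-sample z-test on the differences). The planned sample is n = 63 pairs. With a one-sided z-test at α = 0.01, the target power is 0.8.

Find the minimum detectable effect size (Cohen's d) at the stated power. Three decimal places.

d ≈ 0.399

Need Φ(δ − 2.326) = 0.8, so δ = 2.326 + 0.842 = 3.168.
δ = d·√n ⇒ d = δ/√n = 3.168/√63 = 0.3991.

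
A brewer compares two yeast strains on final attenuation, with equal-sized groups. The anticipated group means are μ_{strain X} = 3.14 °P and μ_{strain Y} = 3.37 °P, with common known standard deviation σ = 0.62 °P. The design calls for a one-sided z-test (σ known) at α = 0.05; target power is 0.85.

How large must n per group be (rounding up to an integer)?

Standardized effect: d = |μ_{strain X} − μ_{strain Y}| / σ = |3.14 − 3.37| / 0.62 = 0.3710
Set Φ(δ − 1.645) = 0.85; then δ − 1.645 = Φ⁻¹(0.85) = 1.036, giving δ = 2.681.
δ = d·√(n/2) ⇒ n = 2(δ/d)² = 2 × (2.681 / 0.3710)² = 104.48.
Round up to the next whole unit.

n = 105 per group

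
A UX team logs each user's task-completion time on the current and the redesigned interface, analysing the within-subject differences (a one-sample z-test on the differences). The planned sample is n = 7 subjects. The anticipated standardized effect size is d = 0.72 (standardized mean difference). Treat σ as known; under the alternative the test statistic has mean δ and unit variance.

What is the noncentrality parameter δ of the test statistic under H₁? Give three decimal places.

δ = d·√n = 0.72 × √7 = 1.9049

δ ≈ 1.905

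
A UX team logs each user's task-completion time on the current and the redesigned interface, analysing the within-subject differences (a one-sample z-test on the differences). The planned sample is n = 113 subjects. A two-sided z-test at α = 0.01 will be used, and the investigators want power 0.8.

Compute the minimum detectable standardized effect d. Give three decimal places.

Required noncentrality: δ = z_{0.005} + z_{0.20} = 2.576 + 0.842 = 3.417.
(The second rejection-region term Φ(−δ − z_{α/2}) is negligible and dropped.)
δ = d·√n ⇒ d = δ/√n = 3.417/√113 = 0.3215.

d ≈ 0.321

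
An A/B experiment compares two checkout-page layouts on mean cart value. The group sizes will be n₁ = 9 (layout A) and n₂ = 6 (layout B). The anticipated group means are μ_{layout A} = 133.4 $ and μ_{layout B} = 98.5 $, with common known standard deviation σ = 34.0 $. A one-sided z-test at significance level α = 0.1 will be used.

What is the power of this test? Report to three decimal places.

Power ≈ 0.747

Standardized effect: d = |μ_{layout A} − μ_{layout B}| / σ = |133.4 − 98.5| / 34.0 = 1.0265
Noncentrality parameter: δ = d / √(1/n₁ + 1/n₂) = 1.0265 / √(1/9 + 1/6) = 1.9476
Critical value for a one-sided test at α = 0.1: z_α = 1.282.
Power = Φ(δ − 1.282) = Φ(0.666) = 0.7473.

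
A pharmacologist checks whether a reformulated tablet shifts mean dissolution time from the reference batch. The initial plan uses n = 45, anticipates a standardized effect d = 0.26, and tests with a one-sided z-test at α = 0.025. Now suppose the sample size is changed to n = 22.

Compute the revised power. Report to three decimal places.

With n = 22: δ = d·√n = 0.26 × √22 = 1.2195. Critical value z_{0.025} = 1.960.
Revised power = Φ(δ − 1.960) = Φ(-0.740) = 0.2295.

Power ≈ 0.230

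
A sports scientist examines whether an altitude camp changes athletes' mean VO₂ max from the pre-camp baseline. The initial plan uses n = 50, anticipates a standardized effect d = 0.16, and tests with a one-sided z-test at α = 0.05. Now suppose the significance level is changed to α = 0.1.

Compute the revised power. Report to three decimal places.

δ = d·√n = 0.16 × √50 = 1.1314 (unchanged). New critical value: z_{0.1} = 1.282.
Revised power = Φ(δ − 1.282) = Φ(-0.150) = 0.4403.

Power ≈ 0.440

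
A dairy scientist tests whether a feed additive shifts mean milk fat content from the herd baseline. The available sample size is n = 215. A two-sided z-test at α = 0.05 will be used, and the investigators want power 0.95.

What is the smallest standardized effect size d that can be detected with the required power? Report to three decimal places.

Required noncentrality: δ = z_{0.025} + z_{0.05} = 1.960 + 1.645 = 3.605.
(Lower-tail contribution to power is negligible for δ > 0.)
δ = d·√n ⇒ d = δ/√n = 3.605/√215 = 0.2458.

d ≈ 0.246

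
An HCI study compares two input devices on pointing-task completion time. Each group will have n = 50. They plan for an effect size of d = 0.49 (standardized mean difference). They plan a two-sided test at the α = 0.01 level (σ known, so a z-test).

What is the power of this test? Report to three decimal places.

Noncentrality parameter: δ = d·√(n/2) = 0.49 × √(50/2) = 2.4500
Critical value for a two-sided test at α = 0.01: z_{α/2} = 2.576.
Power = Φ(δ − 2.576) + Φ(−δ − 2.576) = Φ(-0.126) + Φ(-5.026) = 0.4499 + 0.0000 = 0.4499.

Power ≈ 0.450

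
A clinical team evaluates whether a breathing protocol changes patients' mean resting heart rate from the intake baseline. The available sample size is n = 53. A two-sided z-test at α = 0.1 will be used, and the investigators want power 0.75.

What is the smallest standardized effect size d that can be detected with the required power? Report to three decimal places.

Need Φ(δ − 1.645) = 0.75, so δ = 1.645 + 0.674 = 2.319.
(Lower-tail contribution to power is negligible for δ > 0.)
δ = d·√n ⇒ d = δ/√n = 2.319/√53 = 0.3186.

d ≈ 0.319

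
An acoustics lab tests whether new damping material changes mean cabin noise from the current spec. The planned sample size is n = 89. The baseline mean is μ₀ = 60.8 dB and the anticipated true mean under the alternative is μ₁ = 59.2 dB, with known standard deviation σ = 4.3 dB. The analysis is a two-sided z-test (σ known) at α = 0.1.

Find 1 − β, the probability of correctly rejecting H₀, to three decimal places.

Power ≈ 0.969

Standardized effect: d = |μ₁ − μ₀| / σ = |59.2 − 60.8| / 4.3 = 0.3721
Noncentrality parameter: λ = d·√n = 0.3721 × √89 = 3.5103
Two-sided α = 0.1 → critical value z_{0.05} = 1.645.
Power = Φ(λ − 1.645) + Φ(−λ − 1.645) = Φ(1.865) + Φ(-5.155) = 0.9689 + 0.0000 = 0.9689.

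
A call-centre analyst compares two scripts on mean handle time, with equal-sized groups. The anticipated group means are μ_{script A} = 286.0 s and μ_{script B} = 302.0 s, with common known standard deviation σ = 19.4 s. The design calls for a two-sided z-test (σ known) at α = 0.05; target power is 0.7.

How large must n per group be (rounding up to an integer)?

n = 19 per group

Standardized effect: d = |μ_{script A} − μ_{script B}| / σ = |286.0 − 302.0| / 19.4 = 0.8247
Set Φ(δ − 1.960) = 0.7; then δ − 1.960 = Φ⁻¹(0.7) = 0.524, giving δ = 2.484.
(Ignoring the negligible lower-tail rejection probability gives the usual closed-form inversion.)
δ = d·√(n/2) ⇒ n = 2(δ/d)² = 2 × (2.484 / 0.8247)² = 18.15.
Round up to the next whole unit.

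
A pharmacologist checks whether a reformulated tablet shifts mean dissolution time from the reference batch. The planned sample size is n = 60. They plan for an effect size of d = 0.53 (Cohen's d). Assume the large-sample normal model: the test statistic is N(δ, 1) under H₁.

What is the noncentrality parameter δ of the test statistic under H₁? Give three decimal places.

δ ≈ 4.105

The noncentrality parameter scales effect size by the design's sample-size factor: δ = d·√n = 0.53 × √60 = 4.1054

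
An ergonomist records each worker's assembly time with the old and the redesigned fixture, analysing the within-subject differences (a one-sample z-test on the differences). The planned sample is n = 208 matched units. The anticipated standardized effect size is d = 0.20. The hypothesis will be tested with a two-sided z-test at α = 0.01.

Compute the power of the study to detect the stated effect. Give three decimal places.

Noncentrality parameter: δ = d·√n = 0.20 × √208 = 2.8844
Two-sided α = 0.01 → critical value z_{0.005} = 2.576.
Power = Φ(δ − 2.576) + Φ(−δ − 2.576) = Φ(0.309) + Φ(-5.460) = 0.6212 + 0.0000 = 0.6212.

Power ≈ 0.621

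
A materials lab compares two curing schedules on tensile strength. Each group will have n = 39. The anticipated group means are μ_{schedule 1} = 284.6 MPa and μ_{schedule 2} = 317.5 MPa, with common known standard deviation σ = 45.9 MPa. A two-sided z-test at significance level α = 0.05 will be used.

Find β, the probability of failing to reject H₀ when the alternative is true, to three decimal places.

Standardized effect: d = |μ_{schedule 1} − μ_{schedule 2}| / σ = |284.6 − 317.5| / 45.9 = 0.7168
Noncentrality parameter: δ = d·√(n/2) = 0.7168 × √(39/2) = 3.1652
Critical value for a two-sided test at α = 0.05: z_{α/2} = 1.960.
Power = Φ(δ − 1.960) + Φ(−δ − 1.960) = Φ(1.205) + Φ(-5.125) = 0.8859 + 0.0000 = 0.8859.
Type II error: β = 1 − power = 1 − 0.8859 = 0.1141.

β ≈ 0.114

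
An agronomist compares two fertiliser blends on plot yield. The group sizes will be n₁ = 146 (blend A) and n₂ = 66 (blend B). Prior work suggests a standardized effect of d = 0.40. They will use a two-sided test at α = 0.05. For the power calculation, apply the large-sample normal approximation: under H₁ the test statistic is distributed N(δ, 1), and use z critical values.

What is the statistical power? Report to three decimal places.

Power ≈ 0.769

Noncentrality parameter: δ = d / √(1/n₁ + 1/n₂) = 0.40 / √(1/146 + 1/66) = 2.6967
Two-sided α = 0.05 → critical value z_{0.025} = 1.960.
Power = Φ(δ − 1.960) + Φ(−δ − 1.960) = Φ(0.737) + Φ(-4.657) = 0.7694 + 0.0000 = 0.7694.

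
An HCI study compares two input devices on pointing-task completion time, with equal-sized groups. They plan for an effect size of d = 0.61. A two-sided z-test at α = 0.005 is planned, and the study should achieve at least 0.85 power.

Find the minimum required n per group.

n = 80 per group

Set Φ(δ − 2.807) = 0.85; then δ − 2.807 = Φ⁻¹(0.85) = 1.036, giving δ = 3.843.
(For δ > 0 the lower-tail rejection region contributes negligibly to power, so the one-term inversion is standard.)
δ = d·√(n/2) ⇒ n = 2(δ/d)² = 2 × (3.843 / 0.61)² = 79.40.
Round up to the next whole unit.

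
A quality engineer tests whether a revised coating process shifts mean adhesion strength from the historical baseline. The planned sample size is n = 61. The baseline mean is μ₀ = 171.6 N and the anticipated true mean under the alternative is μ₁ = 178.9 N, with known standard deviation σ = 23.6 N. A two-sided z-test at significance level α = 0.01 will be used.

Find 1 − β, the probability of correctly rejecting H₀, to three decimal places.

Standardized effect: d = |μ₁ − μ₀| / σ = |178.9 − 171.6| / 23.6 = 0.3093
Noncentrality parameter: δ = d·√n = 0.3093 × √61 = 2.4159
Critical value for a two-sided test at α = 0.01: z_{α/2} = 2.576.
Power = Φ(δ − 2.576) + Φ(−δ − 2.576) = Φ(-0.160) + Φ(-4.992) = 0.4365 + 0.0000 = 0.4365.

Power ≈ 0.436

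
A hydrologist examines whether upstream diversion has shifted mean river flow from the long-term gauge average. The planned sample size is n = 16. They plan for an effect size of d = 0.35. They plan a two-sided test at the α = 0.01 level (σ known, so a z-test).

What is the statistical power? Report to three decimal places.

Noncentrality parameter: δ = d·√n = 0.35 × √16 = 1.4000
Critical value for a two-sided test at α = 0.01: z_{α/2} = 2.576.
Power = Φ(δ − 2.576) + Φ(−δ − 2.576) = Φ(-1.176) + Φ(-3.976) = 0.1198 + 0.0000 = 0.1199.

Power ≈ 0.120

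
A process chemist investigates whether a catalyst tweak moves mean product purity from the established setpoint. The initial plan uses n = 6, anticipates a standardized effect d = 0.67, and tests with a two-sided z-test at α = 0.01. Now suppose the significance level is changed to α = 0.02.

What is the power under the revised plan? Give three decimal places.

Power ≈ 0.247

δ = d·√n = 0.67 × √6 = 1.6412 (unchanged). New critical value: z_{0.01} = 2.326.
Revised power = Φ(δ − 2.326) + Φ(−δ − 2.326) = Φ(-0.685) + Φ(-3.968) = 0.2466 + 0.0000 = 0.2466.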